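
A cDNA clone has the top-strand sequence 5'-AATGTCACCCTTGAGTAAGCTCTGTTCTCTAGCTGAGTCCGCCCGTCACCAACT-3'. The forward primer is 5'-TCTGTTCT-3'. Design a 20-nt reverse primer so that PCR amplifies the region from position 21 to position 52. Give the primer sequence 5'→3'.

The product's 3' end on the top strand is position 52.
The reverse primer anneals to the top strand over positions 33–52, i.e. to CTGAGTCCGCCCGTCACCAA.
Its sequence written 5'→3' is the reverse complement: TTGGTGACGGGCGGACTCAG.

5'-TTGGTGACGGGCGGACTCAG-3'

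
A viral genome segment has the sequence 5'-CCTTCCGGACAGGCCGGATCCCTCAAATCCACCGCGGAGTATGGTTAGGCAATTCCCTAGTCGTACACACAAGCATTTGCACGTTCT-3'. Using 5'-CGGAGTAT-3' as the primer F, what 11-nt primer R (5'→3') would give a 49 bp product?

5'-CGTGCAAATGC-3'

The forward primer binds at positions 35–42, so a 49 bp product ends at position 35 + 49 − 1 = 83.
The reverse primer anneals to the top strand over positions 73–83, i.e. to GCATTTGCACG.
Its sequence written 5'→3' is the reverse complement: CGTGCAAATGC.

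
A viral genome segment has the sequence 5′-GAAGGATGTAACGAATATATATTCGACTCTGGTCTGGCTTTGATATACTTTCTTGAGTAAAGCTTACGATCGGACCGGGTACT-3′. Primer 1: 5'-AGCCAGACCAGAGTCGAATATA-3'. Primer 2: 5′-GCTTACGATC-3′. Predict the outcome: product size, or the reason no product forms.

No product — the primers' 3' ends point away from each other.

Primer 1 (AGCCAGACCAGAGTCGAATATA) has reverse complement TATATTCGACTCTGGTCTGGCT, which matches the top strand at positions 18–39; primer 1 anneals to the top strand there with its 3' end pointing upstream toward position 18.
Primer 2 (GCTTACGATC) matches the top strand directly at positions 62–71; it anneals to the bottom strand with its 3' end pointing downstream toward position 71.
The 3' ends diverge (primer 1 extends toward position 1, primer 2 toward position 83), so the primers never converge on a shared product.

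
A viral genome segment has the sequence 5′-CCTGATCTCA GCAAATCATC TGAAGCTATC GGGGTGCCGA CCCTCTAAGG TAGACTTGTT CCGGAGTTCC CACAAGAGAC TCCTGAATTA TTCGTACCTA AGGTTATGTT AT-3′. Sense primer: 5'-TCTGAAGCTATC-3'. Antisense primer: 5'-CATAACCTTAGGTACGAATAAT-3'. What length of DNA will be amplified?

90 bp

The forward primer matches the template at positions 19–30.
Taking the reverse complement of CATAACCTTAGGTACGAATAAT gives ATTATTCGTACCTAAGGTTATG, found at positions 87–108 on the template; the primer anneals here to the top strand with its 3' end pointing upstream.
Product length = (reverse-primer end) − (forward-primer start) + 1 = 108 − 19 + 1 = 90 bp.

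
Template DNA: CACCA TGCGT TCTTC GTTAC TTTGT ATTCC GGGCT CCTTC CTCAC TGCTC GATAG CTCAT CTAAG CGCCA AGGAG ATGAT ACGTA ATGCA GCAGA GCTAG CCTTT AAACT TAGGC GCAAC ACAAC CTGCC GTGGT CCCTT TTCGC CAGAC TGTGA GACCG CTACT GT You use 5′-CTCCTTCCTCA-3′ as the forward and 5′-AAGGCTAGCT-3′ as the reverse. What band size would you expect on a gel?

71 bp

Forward primer CTCCTTCCTCA is found on the top strand at positions 34–44.
Reverse complement of the reverse primer: AGCTAGCCTT. This occurs on the top strand at positions 95–104.
Amplicon spans positions 34–104: 71 bp.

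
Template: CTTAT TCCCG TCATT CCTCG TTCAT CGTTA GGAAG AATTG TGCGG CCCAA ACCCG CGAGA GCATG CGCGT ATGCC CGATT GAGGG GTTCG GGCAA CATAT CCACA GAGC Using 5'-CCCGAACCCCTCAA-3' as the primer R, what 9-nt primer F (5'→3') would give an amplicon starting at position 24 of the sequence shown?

5'-ATCGTTAGG-3'

The reverse primer's reverse complement TTGAGGGGTTCGGG matches the template at positions 79–92; the product starts at position 24.
The forward primer is identical to the top strand over positions 24–32: ATCGTTAGG.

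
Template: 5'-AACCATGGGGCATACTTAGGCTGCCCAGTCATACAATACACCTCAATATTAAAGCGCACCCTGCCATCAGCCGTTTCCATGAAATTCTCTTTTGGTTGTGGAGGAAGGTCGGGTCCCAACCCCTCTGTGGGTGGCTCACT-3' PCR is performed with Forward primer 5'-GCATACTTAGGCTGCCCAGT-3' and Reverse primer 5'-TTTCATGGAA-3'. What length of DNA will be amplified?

75 bp

Forward primer GCATACTTAGGCTGCCCAGT is found on the top strand at positions 10–29.
Taking the reverse complement of TTTCATGGAA gives TTCCATGAAA, found at positions 75–84 on the template; the primer anneals here to the top strand with its 3' end pointing upstream.
Amplicon spans positions 10–84: 75 bp.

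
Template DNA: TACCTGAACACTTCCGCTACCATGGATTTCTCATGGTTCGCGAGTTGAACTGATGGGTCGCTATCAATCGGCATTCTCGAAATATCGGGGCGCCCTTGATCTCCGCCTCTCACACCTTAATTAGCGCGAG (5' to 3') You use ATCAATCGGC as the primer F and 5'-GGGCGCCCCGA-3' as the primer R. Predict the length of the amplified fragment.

The forward primer matches the template at positions 63–72.
Reverse complement of the reverse primer: TCGGGGCGCCC. This occurs on the top strand at positions 85–95.
The product runs from position 63 to position 95, so its length is 95 − 63 + 1 = 33 bp.

33 bp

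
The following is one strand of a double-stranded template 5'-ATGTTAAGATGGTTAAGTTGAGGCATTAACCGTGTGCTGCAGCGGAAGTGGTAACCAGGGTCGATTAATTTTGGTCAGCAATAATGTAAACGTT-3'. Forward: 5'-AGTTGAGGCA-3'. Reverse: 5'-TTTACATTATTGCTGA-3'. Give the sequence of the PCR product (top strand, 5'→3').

Forward primer AGTTGAGGCA is found on the top strand at positions 16–25.
Reverse complement of the reverse primer: TCAGCAATAATGTAAA. This occurs on the top strand at positions 75–90.
The product is the template from position 16 through 90 (75 bp).

5'-AGTTGAGGCATTAACCGTGTGCTGCAGCGGAAGTGGTAACCAGGGTCGATTAATTTTGGTCAGCAATAATGTAAA-3'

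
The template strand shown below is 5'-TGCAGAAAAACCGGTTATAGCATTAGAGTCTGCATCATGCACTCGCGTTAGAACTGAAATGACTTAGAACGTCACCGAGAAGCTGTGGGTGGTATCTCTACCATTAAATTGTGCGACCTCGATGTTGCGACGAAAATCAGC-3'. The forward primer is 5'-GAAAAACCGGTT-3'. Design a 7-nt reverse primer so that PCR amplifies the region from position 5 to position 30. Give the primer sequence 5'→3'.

5'-GACTCTA-3'

The product's 3' end on the top strand is position 30.
The reverse primer anneals to the top strand over positions 24–30, i.e. to TAGAGTC.
Its sequence written 5'→3' is the reverse complement: GACTCTA.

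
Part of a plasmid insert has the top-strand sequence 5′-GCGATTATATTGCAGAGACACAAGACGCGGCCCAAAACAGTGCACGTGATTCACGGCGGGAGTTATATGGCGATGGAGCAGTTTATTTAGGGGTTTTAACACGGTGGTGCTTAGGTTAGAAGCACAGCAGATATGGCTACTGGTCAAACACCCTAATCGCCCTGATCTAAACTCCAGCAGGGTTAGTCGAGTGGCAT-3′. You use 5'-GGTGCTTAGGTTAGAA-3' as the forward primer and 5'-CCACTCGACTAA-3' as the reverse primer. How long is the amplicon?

89 bp

Forward primer GGTGCTTAGGTTAGAA is found on the top strand at positions 106–121.
Taking the reverse complement of CCACTCGACTAA gives TTAGTCGAGTGG, found at positions 183–194 on the template; the primer anneals here to the top strand with its 3' end pointing upstream.
Product length = (reverse-primer end) − (forward-primer start) + 1 = 194 − 106 + 1 = 89 bp.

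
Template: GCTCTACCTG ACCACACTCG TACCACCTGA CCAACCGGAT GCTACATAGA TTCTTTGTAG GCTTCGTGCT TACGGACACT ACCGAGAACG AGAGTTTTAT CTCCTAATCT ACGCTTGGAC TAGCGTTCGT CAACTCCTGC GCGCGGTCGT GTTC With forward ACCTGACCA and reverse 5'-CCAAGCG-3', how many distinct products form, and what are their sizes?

Two products: 113 bp, 94 bp

The forward primer ACCTGACCA matches the top strand at positions 6–14, 25–33.
The reverse primer's reverse complement is CGCTTGG, matching at positions 112–118.
Each forward site pairs with the reverse site to give a product ending at position 118: sizes 113, 94 bp.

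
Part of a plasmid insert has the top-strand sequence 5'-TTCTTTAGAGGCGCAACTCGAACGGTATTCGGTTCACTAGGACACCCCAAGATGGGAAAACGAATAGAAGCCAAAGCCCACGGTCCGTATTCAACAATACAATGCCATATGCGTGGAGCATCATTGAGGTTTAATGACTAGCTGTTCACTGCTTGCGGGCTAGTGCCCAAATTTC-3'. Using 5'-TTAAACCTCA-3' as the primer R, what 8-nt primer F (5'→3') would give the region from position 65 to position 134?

5'-TAGAAGCC-3'

The reverse primer's reverse complement TGAGGTTTAA matches the template at positions 125–134; the product starts at position 65.
The forward primer is identical to the top strand over positions 65–72: TAGAAGCC.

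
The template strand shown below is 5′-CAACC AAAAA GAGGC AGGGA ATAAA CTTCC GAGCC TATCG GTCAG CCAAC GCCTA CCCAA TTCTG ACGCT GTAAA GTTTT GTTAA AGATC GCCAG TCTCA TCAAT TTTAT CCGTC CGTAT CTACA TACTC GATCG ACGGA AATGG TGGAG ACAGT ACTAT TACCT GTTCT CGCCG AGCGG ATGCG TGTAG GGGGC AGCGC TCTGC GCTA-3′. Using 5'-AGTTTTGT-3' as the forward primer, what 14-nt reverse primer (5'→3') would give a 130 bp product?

5'-CAGAGCGCTGCCCC-3'

The forward primer binds at positions 75–82, so a 130 bp product ends at position 75 + 130 − 1 = 204.
The reverse primer anneals to the top strand over positions 191–204, i.e. to GGGGCAGCGCTCTG.
Its sequence written 5'→3' is the reverse complement: CAGAGCGCTGCCCC.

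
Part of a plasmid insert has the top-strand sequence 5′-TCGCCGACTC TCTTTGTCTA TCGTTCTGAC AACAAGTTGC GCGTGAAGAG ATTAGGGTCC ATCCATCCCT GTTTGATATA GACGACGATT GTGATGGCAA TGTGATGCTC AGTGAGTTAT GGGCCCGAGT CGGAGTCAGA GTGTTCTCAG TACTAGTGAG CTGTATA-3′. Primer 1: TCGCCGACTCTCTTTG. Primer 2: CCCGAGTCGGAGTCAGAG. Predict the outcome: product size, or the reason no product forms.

No product — both primers anneal to the same strand and extend in the same direction.

Primer 1 (TCGCCGACTCTCTTTG) matches the top strand at positions 1–16 (3' end points downstream).
Primer 2 (CCCGAGTCGGAGTCAGAG) also matches the top strand directly, at positions 124–141 — its reverse complement CTCTGACTCCGACTCGGG is not present.
Both primers anneal to the bottom strand with 3' ends pointing the same way, so neither can prime synthesis back toward the other.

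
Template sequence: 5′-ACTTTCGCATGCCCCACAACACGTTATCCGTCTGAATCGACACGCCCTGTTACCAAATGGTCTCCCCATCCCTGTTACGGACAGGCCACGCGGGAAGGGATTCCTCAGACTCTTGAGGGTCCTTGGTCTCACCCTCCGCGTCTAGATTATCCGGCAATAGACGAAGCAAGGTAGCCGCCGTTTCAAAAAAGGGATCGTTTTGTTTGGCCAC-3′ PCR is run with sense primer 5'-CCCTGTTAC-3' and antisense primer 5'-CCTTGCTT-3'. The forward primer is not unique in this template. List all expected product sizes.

The forward primer CCCTGTTAC matches the top strand at positions 45–53, 70–78.
The reverse primer's reverse complement is AAGCAAGG, matching at positions 164–171.
Each forward site pairs with the reverse site to give a product ending at position 171: sizes 127, 102 bp.

127 bp, 102 bp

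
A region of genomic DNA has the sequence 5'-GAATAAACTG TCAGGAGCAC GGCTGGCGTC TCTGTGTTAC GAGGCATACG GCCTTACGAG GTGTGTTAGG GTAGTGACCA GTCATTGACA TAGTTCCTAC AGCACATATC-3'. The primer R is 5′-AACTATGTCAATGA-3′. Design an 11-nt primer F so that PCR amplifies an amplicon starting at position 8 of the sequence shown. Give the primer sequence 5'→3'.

The reverse primer's reverse complement TCATTGACATAGTT matches the template at positions 82–95; the product starts at position 8.
The forward primer is identical to the top strand over positions 8–18: CTGTCAGGAGC.

5'-CTGTCAGGAGC-3'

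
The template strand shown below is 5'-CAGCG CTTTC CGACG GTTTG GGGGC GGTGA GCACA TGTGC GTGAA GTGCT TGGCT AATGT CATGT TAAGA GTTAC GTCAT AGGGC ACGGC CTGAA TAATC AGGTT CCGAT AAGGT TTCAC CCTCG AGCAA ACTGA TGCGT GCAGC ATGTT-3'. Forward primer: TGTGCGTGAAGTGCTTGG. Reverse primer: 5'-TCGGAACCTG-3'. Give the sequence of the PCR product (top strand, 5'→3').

Scanning the template, TGTGCGTGAAGTGCTTGG occurs at positions 36–53; this primer anneals to the bottom strand there with its 3' end pointing downstream.
Taking the reverse complement of TCGGAACCTG gives CAGGTTCCGA, found at positions 100–109 on the template; the primer anneals here to the top strand with its 3' end pointing upstream.
The product is the template from position 36 through 109 (74 bp).

5'-TGTGCGTGAAGTGCTTGGCTAATGTCATGTTAAGAGTTACGTCATAGGGCACGGCCTGAATAATCAGGTTCCGA-3'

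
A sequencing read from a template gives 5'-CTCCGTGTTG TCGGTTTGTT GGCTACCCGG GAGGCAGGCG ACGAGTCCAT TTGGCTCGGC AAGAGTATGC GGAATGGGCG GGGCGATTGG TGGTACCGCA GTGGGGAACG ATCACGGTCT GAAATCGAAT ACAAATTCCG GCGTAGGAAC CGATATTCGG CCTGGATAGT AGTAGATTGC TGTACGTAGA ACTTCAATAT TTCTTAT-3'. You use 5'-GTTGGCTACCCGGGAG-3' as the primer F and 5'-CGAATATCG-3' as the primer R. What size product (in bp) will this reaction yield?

142 bp

Forward primer GTTGGCTACCCGGGAG is found on the top strand at positions 18–33.
Taking the reverse complement of CGAATATCG gives CGATATTCG, found at positions 151–159 on the template; the primer anneals here to the top strand with its 3' end pointing upstream.
Amplicon spans positions 18–159: 142 bp.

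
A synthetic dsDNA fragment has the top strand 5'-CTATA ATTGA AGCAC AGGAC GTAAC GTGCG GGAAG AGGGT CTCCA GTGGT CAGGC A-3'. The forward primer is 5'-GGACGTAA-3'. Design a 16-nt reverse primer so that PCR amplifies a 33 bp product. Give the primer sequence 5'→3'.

The forward primer binds at positions 17–24, so a 33 bp product ends at position 17 + 33 − 1 = 49.
The reverse primer anneals to the top strand over positions 34–49, i.e. to AGAGGGTCTCCAGTGG.
Its sequence written 5'→3' is the reverse complement: CCACTGGAGACCCTCT.

5'-CCACTGGAGACCCTCT-3'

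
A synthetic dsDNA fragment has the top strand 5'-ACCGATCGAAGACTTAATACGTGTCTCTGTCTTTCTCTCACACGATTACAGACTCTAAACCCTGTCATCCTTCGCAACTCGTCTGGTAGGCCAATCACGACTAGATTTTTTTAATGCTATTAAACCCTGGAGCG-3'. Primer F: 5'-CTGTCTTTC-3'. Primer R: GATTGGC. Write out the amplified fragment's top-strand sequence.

5'-CTGTCTTTCTCTCACACGATTACAGACTCTAAACCCTGTCATCCTTCGCAACTCGTCTGGTAGGCCAATC-3'

Forward primer CTGTCTTTC is found on the top strand at positions 27–35.
Reverse complement of the reverse primer: GCCAATC. This occurs on the top strand at positions 90–96.
The product is the template from position 27 through 96 (70 bp).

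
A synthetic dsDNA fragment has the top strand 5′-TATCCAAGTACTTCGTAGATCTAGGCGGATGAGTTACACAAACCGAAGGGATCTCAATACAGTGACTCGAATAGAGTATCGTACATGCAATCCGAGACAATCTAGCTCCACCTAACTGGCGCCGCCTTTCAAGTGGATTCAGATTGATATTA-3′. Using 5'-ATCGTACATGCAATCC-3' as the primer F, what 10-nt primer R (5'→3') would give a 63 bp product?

5'-GAATCCACTT-3'

The forward primer binds at positions 78–93, so a 63 bp product ends at position 78 + 63 − 1 = 140.
The reverse primer anneals to the top strand over positions 131–140, i.e. to AAGTGGATTC.
Its sequence written 5'→3' is the reverse complement: GAATCCACTT.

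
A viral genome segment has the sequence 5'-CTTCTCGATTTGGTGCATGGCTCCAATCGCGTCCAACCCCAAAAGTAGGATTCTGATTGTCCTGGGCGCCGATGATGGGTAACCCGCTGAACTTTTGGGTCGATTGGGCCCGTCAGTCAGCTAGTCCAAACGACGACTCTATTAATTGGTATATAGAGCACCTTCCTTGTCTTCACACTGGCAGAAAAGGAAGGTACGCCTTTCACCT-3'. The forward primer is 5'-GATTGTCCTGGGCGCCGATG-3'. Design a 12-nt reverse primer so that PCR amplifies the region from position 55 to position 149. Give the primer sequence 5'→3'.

5'-CCAATTAATAGA-3'

The product's 3' end on the top strand is position 149.
The reverse primer anneals to the top strand over positions 138–149, i.e. to TCTATTAATTGG.
Its sequence written 5'→3' is the reverse complement: CCAATTAATAGA.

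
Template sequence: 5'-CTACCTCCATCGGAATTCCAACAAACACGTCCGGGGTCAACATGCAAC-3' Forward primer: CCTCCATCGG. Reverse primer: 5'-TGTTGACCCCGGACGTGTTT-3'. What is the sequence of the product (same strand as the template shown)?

Scanning the template, CCTCCATCGG occurs at positions 4–13; this primer anneals to the bottom strand there with its 3' end pointing downstream.
Reverse complement of the reverse primer: AAACACGTCCGGGGTCAACA. This occurs on the top strand at positions 23–42.
The product is the template from position 4 through 42 (39 bp).

5'-CCTCCATCGGAATTCCAACAAACACGTCCGGGGTCAACA-3'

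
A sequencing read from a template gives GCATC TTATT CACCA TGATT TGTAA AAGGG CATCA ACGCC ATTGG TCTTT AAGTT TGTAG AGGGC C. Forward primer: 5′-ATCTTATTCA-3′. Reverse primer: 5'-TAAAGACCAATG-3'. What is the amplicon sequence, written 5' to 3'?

The forward primer matches the template at positions 3–12.
Reverse complement of the reverse primer: CATTGGTCTTTA. This occurs on the top strand at positions 40–51.
The product is the template from position 3 through 51 (49 bp).

5'-ATCTTATTCACCATGATTTGTAAAAGGGCATCAACGCCATTGGTCTTTA-3'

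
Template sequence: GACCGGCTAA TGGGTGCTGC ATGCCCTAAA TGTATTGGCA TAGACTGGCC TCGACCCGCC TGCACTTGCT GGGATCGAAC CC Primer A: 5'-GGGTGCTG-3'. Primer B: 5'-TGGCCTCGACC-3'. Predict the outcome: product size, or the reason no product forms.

Primer A (GGGTGCTG) matches the top strand at positions 12–19 (3' end points downstream).
Primer B (TGGCCTCGACC) also matches the top strand directly, at positions 46–56 — its reverse complement GGTCGAGGCCA is not present.
Both primers anneal to the bottom strand with 3' ends pointing the same way, so neither can prime synthesis back toward the other.

No product — both primers anneal to the same strand and extend in the same direction.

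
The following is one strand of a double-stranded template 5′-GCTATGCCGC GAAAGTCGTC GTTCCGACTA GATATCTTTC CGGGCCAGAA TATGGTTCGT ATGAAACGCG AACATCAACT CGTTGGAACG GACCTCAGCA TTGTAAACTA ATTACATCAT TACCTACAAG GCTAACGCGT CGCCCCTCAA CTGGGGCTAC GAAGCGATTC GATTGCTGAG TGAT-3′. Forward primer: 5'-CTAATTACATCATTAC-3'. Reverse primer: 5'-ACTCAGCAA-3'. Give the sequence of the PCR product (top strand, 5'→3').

Forward primer CTAATTACATCATTAC is found on the top strand at positions 108–123.
The reverse primer's reverse complement is TTGCTGAGT, which matches the template at positions 173–181.
The product is the template from position 108 through 181 (74 bp).

5'-CTAATTACATCATTACCTACAAGGCTAACGCGTCGCCCCTCAACTGGGGCTACGAAGCGATTCGATTGCTGAGT-3'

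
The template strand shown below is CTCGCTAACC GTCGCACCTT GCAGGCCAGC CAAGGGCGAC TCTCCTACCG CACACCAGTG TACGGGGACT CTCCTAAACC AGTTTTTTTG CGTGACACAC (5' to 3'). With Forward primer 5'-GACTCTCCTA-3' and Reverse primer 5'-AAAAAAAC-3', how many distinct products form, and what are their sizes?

Two products: 52 bp, 23 bp

The forward primer GACTCTCCTA matches the top strand at positions 38–47, 67–76.
The reverse primer's reverse complement is GTTTTTTT, matching at positions 82–89.
Each forward site pairs with the reverse site to give a product ending at position 89: sizes 52, 23 bp.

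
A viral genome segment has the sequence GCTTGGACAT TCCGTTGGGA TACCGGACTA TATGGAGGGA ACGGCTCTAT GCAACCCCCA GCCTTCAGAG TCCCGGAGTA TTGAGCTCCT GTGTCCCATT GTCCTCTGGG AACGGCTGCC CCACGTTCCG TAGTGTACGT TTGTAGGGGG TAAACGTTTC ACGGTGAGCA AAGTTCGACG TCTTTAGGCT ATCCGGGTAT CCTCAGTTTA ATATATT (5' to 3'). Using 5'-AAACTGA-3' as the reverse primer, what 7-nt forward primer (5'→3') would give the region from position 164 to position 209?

The reverse primer's reverse complement TCAGTTT matches the template at positions 203–209; the product starts at position 164.
The forward primer is identical to the top strand over positions 164–170: GTGAGCA.

5'-GTGAGCA-3'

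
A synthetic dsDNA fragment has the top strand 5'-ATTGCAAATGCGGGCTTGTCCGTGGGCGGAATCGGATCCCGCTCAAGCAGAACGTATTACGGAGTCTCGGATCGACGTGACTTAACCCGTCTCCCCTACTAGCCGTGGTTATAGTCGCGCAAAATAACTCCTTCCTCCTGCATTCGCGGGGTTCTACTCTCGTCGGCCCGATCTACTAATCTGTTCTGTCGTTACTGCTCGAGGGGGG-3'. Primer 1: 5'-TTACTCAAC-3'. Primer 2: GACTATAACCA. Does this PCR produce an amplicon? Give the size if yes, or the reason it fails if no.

Primer 1 (TTACTCAAC) does not match the top strand, and its reverse complement GTTGAGTAA does not match either.
With no annealing site for primer 1, no amplification occurs.

No product — primer 1 has no binding site in the template.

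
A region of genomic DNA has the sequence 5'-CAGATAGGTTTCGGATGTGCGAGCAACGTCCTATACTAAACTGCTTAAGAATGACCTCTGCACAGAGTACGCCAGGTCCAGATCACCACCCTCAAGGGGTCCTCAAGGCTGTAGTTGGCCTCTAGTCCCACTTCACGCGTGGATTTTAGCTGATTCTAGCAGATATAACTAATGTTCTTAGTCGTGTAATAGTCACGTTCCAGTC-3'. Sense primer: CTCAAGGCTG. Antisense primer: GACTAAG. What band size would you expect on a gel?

Forward primer CTCAAGGCTG is found on the top strand at positions 102–111.
Taking the reverse complement of GACTAAG gives CTTAGTC, found at positions 177–183 on the template; the primer anneals here to the top strand with its 3' end pointing upstream.
Product length = (reverse-primer end) − (forward-primer start) + 1 = 183 − 102 + 1 = 82 bp.

82 bp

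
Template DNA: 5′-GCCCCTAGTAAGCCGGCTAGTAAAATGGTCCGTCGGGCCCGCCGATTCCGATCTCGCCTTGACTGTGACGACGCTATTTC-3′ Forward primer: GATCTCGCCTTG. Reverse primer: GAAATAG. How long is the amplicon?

31 bp

Scanning the template, GATCTCGCCTTG occurs at positions 50–61; this primer anneals to the bottom strand there with its 3' end pointing downstream.
Taking the reverse complement of GAAATAG gives CTATTTC, found at positions 74–80 on the template; the primer anneals here to the top strand with its 3' end pointing upstream.
Amplicon spans positions 50–80: 31 bp.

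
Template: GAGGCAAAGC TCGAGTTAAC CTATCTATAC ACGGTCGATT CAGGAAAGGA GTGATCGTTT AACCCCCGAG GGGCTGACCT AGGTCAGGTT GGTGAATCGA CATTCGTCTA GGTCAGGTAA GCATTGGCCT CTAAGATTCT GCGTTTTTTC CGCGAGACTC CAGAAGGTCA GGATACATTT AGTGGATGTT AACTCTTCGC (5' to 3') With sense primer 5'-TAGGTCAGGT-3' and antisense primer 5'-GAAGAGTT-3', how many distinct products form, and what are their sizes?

Two products: 119 bp, 90 bp

The forward primer TAGGTCAGGT matches the top strand at positions 80–89, 109–118.
The reverse primer's reverse complement is AACTCTTC, matching at positions 191–198.
Each forward site pairs with the reverse site to give a product ending at position 198: sizes 119, 90 bp.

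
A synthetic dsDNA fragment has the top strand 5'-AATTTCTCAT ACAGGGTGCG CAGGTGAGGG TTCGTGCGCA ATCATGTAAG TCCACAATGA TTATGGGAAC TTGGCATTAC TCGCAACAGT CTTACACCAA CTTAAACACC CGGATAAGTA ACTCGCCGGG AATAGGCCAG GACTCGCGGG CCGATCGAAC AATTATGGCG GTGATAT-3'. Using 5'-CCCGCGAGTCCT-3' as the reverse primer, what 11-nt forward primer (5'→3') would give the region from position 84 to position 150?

The reverse primer's reverse complement AGGACTCGCGGG matches the template at positions 139–150; the product starts at position 84.
The forward primer is identical to the top strand over positions 84–94: CAACAGTCTTA.

5'-CAACAGTCTTA-3'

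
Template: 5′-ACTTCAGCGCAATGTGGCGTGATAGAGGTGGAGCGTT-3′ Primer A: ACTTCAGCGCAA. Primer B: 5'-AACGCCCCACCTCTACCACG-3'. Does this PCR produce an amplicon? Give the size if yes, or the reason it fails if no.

No product — primer B has no binding site in the template.

Primer B (AACGCCCCACCTCTACCACG) does not match the top strand, and its reverse complement CGTGGTAGAGGTGGGGCGTT does not match either.
With no annealing site for primer B, no amplification occurs.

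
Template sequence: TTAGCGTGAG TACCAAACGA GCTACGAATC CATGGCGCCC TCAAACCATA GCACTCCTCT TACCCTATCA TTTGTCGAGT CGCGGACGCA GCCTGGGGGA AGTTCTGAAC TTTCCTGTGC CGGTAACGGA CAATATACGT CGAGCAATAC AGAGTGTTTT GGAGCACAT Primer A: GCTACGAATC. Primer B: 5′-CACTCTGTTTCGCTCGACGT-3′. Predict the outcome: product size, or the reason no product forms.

Primer B (CACTCTGTTTCGCTCGACGT) does not match the top strand, and its reverse complement ACGTCGAGCGAAACAGAGTG does not match either.
With no annealing site for primer B, no amplification occurs.

No product — primer B has no binding site in the template.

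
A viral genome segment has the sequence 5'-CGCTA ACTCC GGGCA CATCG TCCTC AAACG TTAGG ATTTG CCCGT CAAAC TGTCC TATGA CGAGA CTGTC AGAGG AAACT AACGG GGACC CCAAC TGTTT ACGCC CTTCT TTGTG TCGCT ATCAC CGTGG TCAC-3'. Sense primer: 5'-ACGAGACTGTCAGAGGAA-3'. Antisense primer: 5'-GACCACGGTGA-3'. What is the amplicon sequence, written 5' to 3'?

5'-ACGAGACTGTCAGAGGAAACTAACGGGGACCCCAACTGTTTACGCCCTTCTTTGTGTCGCTATCACCGTGGTC-3'

Scanning the template, ACGAGACTGTCAGAGGAA occurs at positions 60–77; this primer anneals to the bottom strand there with its 3' end pointing downstream.
Taking the reverse complement of GACCACGGTGA gives TCACCGTGGTC, found at positions 122–132 on the template; the primer anneals here to the top strand with its 3' end pointing upstream.
The product is the template from position 60 through 132 (73 bp).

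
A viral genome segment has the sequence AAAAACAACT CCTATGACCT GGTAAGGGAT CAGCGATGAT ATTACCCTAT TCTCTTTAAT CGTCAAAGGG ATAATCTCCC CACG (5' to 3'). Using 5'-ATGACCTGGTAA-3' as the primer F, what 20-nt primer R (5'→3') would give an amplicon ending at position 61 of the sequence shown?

The forward primer binds at positions 14–25; the product's 3' end on the top strand is position 61.
The reverse primer anneals to the top strand over positions 42–61, i.e. to TTACCCTATTCTCTTTAATC.
Its sequence written 5'→3' is the reverse complement: GATTAAAGAGAATAGGGTAA.

5'-GATTAAAGAGAATAGGGTAA-3'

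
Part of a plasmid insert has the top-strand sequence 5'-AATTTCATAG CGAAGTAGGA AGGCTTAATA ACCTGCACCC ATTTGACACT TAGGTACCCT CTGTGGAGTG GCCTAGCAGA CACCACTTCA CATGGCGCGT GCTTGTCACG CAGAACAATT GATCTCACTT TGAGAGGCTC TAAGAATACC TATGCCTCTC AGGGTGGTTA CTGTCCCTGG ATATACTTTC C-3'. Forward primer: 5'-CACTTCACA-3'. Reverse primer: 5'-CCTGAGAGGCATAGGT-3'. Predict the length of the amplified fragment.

The forward primer matches the template at positions 84–92.
Taking the reverse complement of CCTGAGAGGCATAGGT gives ACCTATGCCTCTCAGG, found at positions 148–163 on the template; the primer anneals here to the top strand with its 3' end pointing upstream.
The product runs from position 84 to position 163, so its length is 163 − 84 + 1 = 80 bp.

80 bp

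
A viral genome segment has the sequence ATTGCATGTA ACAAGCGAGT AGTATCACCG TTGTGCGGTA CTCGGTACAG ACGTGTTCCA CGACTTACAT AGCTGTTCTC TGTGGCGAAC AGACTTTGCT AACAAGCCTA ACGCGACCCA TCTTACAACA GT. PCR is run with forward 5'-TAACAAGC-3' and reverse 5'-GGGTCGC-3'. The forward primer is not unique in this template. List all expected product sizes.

111 bp, 20 bp

The forward primer TAACAAGC matches the top strand at positions 9–16, 100–107.
The reverse primer's reverse complement is GCGACCC, matching at positions 113–119.
Each forward site pairs with the reverse site to give a product ending at position 119: sizes 111, 20 bp.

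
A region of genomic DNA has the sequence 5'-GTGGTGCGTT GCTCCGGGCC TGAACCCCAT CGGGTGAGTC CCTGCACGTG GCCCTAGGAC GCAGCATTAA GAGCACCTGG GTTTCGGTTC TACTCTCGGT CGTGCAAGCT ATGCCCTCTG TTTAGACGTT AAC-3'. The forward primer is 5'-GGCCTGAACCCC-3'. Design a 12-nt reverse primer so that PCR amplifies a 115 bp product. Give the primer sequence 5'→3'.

The forward primer binds at positions 17–28, so a 115 bp product ends at position 17 + 115 − 1 = 131.
The reverse primer anneals to the top strand over positions 120–131, i.e. to GTTTAGACGTTA.
Its sequence written 5'→3' is the reverse complement: TAACGTCTAAAC.

5'-TAACGTCTAAAC-3'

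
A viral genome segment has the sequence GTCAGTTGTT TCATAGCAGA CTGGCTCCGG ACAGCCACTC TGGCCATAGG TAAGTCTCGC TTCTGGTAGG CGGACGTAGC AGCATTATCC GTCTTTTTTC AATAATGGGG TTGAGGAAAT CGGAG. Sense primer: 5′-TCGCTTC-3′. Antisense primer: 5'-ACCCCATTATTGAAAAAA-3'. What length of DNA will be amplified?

Scanning the template, TCGCTTC occurs at positions 57–63; this primer anneals to the bottom strand there with its 3' end pointing downstream.
Reverse complement of the reverse primer: TTTTTTCAATAATGGGGT. This occurs on the top strand at positions 94–111.
Product length = (reverse-primer end) − (forward-primer start) + 1 = 111 − 57 + 1 = 55 bp.

55 bp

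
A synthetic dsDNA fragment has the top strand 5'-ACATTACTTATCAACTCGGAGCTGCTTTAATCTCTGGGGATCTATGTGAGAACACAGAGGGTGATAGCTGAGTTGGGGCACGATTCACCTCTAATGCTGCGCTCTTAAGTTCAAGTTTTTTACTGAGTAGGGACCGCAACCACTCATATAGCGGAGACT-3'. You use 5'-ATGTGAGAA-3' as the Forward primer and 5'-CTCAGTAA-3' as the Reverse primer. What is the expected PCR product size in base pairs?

84 bp

Forward primer ATGTGAGAA is found on the top strand at positions 44–52.
The reverse primer's reverse complement is TTACTGAG, which matches the template at positions 120–127.
The product runs from position 44 to position 127, so its length is 127 − 44 + 1 = 84 bp.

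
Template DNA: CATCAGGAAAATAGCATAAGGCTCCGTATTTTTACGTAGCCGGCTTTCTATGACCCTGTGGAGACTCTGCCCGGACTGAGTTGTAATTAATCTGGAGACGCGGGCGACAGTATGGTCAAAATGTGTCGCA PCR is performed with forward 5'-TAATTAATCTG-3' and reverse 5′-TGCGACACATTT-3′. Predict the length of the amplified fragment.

The forward primer matches the template at positions 84–94.
Reverse complement of the reverse primer: AAATGTGTCGCA. This occurs on the top strand at positions 119–130.
Product length = (reverse-primer end) − (forward-primer start) + 1 = 130 − 84 + 1 = 47 bp.

47 bp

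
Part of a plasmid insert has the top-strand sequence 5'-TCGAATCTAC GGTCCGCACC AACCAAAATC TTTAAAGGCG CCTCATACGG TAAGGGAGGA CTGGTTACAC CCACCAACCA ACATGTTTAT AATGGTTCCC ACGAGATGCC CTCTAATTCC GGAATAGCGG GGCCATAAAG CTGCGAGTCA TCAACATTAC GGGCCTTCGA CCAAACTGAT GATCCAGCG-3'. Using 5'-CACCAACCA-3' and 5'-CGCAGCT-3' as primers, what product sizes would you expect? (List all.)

129 bp, 74 bp

The forward primer CACCAACCA matches the top strand at positions 17–25, 72–80.
The reverse primer's reverse complement is AGCTGCG, matching at positions 139–145.
Each forward site pairs with the reverse site to give a product ending at position 145: sizes 129, 74 bp.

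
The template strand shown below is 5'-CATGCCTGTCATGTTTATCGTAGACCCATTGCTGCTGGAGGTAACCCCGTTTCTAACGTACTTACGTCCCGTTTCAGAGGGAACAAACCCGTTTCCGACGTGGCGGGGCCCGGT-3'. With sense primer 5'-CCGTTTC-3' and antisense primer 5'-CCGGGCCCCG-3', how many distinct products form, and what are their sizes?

Three products: 67 bp, 45 bp, 25 bp

The forward primer CCGTTTC matches the top strand at positions 47–53, 69–75, 89–95.
The reverse primer's reverse complement is CGGGGCCCGG, matching at positions 104–113.
Each forward site pairs with the reverse site to give a product ending at position 113: sizes 67, 45, 25 bp.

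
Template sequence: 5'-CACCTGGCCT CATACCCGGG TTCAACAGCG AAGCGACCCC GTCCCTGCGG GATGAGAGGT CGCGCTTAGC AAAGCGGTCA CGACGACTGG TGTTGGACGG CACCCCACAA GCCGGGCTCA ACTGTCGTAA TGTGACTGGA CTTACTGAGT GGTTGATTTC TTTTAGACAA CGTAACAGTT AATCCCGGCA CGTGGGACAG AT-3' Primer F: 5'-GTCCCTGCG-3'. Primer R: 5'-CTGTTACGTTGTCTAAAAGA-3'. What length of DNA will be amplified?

138 bp

Forward primer GTCCCTGCG is found on the top strand at positions 41–49.
The reverse primer's reverse complement is TCTTTTAGACAACGTAACAG, which matches the template at positions 159–178.
The product runs from position 41 to position 178, so its length is 178 − 41 + 1 = 138 bp.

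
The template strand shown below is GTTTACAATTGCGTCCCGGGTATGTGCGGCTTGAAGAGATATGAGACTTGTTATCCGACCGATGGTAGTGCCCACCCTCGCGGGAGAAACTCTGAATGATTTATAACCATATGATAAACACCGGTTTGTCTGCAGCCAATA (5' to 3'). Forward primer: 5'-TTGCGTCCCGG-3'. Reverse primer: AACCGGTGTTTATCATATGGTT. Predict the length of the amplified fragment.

118 bp

The forward primer matches the template at positions 9–19.
Reverse complement of the reverse primer: AACCATATGATAAACACCGGTT. This occurs on the top strand at positions 105–126.
Product length = (reverse-primer end) − (forward-primer start) + 1 = 126 − 9 + 1 = 118 bp.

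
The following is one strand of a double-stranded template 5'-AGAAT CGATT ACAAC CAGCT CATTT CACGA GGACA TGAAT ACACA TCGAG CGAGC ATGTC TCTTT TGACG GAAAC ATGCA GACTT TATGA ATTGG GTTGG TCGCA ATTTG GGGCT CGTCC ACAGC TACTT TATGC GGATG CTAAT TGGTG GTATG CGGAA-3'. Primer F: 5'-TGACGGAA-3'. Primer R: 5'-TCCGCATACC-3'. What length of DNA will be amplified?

The forward primer matches the template at positions 66–73.
Reverse complement of the reverse primer: GGTATGCGGA. This occurs on the top strand at positions 150–159.
Product length = (reverse-primer end) − (forward-primer start) + 1 = 159 − 66 + 1 = 94 bp.

94 bp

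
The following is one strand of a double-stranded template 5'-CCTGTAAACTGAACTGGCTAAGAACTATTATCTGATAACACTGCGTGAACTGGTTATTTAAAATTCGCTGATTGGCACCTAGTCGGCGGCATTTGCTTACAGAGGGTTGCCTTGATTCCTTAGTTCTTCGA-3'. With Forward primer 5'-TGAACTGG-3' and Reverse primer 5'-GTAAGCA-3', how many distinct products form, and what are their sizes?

Two products: 91 bp, 55 bp

The forward primer TGAACTGG matches the top strand at positions 10–17, 46–53.
The reverse primer's reverse complement is TGCTTAC, matching at positions 94–100.
Each forward site pairs with the reverse site to give a product ending at position 100: sizes 91, 55 bp.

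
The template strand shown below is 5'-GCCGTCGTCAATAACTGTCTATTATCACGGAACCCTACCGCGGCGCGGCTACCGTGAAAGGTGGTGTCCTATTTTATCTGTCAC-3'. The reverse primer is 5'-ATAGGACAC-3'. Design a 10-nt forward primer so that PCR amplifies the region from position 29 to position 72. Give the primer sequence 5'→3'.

5'-GGAACCCTAC-3'

The reverse primer's reverse complement GTGTCCTAT matches the template at positions 64–72; the product starts at position 29.
The forward primer is identical to the top strand over positions 29–38: GGAACCCTAC.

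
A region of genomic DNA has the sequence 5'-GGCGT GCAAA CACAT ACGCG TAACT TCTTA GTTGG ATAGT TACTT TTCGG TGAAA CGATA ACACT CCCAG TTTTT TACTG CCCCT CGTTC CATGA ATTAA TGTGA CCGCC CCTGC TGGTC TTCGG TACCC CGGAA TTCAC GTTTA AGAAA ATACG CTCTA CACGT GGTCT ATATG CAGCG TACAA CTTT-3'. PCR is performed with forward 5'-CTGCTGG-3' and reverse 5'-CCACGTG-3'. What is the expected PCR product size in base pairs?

56 bp

Forward primer CTGCTGG is found on the top strand at positions 112–118.
Taking the reverse complement of CCACGTG gives CACGTGG, found at positions 161–167 on the template; the primer anneals here to the top strand with its 3' end pointing upstream.
The product runs from position 112 to position 167, so its length is 167 − 112 + 1 = 56 bp.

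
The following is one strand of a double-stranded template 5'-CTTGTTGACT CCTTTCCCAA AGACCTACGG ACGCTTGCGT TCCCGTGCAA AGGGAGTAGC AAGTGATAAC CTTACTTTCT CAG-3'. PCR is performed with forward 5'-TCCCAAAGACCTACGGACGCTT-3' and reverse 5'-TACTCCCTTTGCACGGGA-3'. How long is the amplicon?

The forward primer matches the template at positions 15–36.
The reverse primer's reverse complement is TCCCGTGCAAAGGGAGTA, which matches the template at positions 41–58.
Product length = (reverse-primer end) − (forward-primer start) + 1 = 58 − 15 + 1 = 44 bp.

44 bp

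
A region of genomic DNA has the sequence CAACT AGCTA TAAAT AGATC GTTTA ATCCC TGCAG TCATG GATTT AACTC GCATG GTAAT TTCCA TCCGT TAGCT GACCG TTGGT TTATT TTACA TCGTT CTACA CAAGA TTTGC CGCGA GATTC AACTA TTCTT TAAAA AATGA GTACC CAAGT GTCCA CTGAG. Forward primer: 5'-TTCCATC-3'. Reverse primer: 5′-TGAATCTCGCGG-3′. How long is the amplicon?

The forward primer matches the template at positions 61–67.
The reverse primer's reverse complement is CCGCGAGATTCA, which matches the template at positions 115–126.
The product runs from position 61 to position 126, so its length is 126 − 61 + 1 = 66 bp.

66 bp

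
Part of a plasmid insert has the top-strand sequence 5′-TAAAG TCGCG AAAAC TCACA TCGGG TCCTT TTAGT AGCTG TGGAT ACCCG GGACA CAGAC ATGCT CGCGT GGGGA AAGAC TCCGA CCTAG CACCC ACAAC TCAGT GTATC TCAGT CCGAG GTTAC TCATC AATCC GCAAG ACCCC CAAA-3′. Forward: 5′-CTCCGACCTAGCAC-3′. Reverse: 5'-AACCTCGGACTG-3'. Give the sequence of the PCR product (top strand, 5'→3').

Scanning the template, CTCCGACCTAGCAC occurs at positions 80–93; this primer anneals to the bottom strand there with its 3' end pointing downstream.
Reverse complement of the reverse primer: CAGTCCGAGGTT. This occurs on the top strand at positions 112–123.
The product is the template from position 80 through 123 (44 bp).

5'-CTCCGACCTAGCACCCACAACTCAGTGTATCTCAGTCCGAGGTT-3'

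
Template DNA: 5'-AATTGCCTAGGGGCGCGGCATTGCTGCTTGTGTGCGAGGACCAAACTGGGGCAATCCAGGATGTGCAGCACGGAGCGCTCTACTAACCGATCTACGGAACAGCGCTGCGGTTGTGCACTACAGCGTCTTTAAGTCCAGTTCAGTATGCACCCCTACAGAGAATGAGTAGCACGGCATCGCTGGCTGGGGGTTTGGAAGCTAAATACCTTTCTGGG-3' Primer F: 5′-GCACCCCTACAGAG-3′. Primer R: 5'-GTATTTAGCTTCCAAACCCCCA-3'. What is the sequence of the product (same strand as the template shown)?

The forward primer matches the template at positions 147–160.
Taking the reverse complement of GTATTTAGCTTCCAAACCCCCA gives TGGGGGTTTGGAAGCTAAATAC, found at positions 185–206 on the template; the primer anneals here to the top strand with its 3' end pointing upstream.
The product is the template from position 147 through 206 (60 bp).

5'-GCACCCCTACAGAGAATGAGTAGCACGGCATCGCTGGCTGGGGGTTTGGAAGCTAAATAC-3'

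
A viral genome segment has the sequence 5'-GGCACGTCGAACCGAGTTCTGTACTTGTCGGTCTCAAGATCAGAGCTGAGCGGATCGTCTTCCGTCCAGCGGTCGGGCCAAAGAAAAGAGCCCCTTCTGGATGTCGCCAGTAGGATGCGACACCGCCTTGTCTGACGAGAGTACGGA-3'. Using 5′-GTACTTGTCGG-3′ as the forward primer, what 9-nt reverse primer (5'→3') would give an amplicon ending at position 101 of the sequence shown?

The forward primer binds at positions 21–31; the product's 3' end on the top strand is position 101.
The reverse primer anneals to the top strand over positions 93–101, i.e. to CCTTCTGGA.
Its sequence written 5'→3' is the reverse complement: TCCAGAAGG.

5'-TCCAGAAGG-3'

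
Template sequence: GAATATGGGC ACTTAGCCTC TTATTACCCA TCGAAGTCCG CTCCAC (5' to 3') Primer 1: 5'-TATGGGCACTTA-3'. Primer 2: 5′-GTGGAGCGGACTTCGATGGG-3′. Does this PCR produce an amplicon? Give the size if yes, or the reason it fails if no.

Primer 1 (TATGGGCACTTA) matches the top strand at positions 4–15; it acts as a forward primer.
Primer 2's reverse complement is CCCATCGAAGTCCGCTCCAC, matching the top strand at positions 27–46; it acts as a reverse primer.
The 3' ends face each other across positions 4–46, giving a 43 bp product.

Yes — a 43 bp product.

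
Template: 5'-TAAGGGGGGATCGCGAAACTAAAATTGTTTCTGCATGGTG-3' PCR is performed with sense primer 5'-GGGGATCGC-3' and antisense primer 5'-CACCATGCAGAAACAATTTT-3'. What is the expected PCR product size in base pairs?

Scanning the template, GGGGATCGC occurs at positions 6–14; this primer anneals to the bottom strand there with its 3' end pointing downstream.
Taking the reverse complement of CACCATGCAGAAACAATTTT gives AAAATTGTTTCTGCATGGTG, found at positions 21–40 on the template; the primer anneals here to the top strand with its 3' end pointing upstream.
Product length = (reverse-primer end) − (forward-primer start) + 1 = 40 − 6 + 1 = 35 bp.

35 bp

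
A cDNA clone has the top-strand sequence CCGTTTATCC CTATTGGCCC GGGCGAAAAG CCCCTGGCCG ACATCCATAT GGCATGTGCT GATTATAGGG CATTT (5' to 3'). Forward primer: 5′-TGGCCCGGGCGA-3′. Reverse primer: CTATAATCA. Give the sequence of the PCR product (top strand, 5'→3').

5'-TGGCCCGGGCGAAAAGCCCCTGGCCGACATCCATATGGCATGTGCTGATTATAG-3'

The forward primer matches the template at positions 15–26.
Taking the reverse complement of CTATAATCA gives TGATTATAG, found at positions 60–68 on the template; the primer anneals here to the top strand with its 3' end pointing upstream.
The product is the template from position 15 through 68 (54 bp).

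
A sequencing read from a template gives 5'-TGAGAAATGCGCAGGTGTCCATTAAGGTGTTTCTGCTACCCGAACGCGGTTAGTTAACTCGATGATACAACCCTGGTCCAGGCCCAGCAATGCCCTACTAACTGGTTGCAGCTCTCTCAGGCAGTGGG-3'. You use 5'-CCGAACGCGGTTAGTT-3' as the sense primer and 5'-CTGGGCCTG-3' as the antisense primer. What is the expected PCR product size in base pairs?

Forward primer CCGAACGCGGTTAGTT is found on the top strand at positions 40–55.
Taking the reverse complement of CTGGGCCTG gives CAGGCCCAG, found at positions 79–87 on the template; the primer anneals here to the top strand with its 3' end pointing upstream.
Amplicon spans positions 40–87: 48 bp.

48 bp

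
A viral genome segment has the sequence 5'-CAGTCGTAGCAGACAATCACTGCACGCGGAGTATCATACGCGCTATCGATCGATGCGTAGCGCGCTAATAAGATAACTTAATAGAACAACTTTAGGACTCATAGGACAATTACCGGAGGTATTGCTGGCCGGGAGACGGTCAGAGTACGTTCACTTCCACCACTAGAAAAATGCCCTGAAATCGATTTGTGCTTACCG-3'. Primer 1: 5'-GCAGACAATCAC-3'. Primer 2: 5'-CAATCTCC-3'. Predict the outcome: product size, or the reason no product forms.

Primer 2 (CAATCTCC) does not match the top strand, and its reverse complement GGAGATTG does not match either.
With no annealing site for primer 2, no amplification occurs.

No product — primer 2 has no binding site in the template.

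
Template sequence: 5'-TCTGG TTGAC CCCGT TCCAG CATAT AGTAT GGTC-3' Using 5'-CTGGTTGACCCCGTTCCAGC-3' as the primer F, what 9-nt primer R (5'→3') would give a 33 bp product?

5'-GACCATACT-3'

The forward primer binds at positions 2–21, so a 33 bp product ends at position 2 + 33 − 1 = 34.
The reverse primer anneals to the top strand over positions 26–34, i.e. to AGTATGGTC.
Its sequence written 5'→3' is the reverse complement: GACCATACT.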